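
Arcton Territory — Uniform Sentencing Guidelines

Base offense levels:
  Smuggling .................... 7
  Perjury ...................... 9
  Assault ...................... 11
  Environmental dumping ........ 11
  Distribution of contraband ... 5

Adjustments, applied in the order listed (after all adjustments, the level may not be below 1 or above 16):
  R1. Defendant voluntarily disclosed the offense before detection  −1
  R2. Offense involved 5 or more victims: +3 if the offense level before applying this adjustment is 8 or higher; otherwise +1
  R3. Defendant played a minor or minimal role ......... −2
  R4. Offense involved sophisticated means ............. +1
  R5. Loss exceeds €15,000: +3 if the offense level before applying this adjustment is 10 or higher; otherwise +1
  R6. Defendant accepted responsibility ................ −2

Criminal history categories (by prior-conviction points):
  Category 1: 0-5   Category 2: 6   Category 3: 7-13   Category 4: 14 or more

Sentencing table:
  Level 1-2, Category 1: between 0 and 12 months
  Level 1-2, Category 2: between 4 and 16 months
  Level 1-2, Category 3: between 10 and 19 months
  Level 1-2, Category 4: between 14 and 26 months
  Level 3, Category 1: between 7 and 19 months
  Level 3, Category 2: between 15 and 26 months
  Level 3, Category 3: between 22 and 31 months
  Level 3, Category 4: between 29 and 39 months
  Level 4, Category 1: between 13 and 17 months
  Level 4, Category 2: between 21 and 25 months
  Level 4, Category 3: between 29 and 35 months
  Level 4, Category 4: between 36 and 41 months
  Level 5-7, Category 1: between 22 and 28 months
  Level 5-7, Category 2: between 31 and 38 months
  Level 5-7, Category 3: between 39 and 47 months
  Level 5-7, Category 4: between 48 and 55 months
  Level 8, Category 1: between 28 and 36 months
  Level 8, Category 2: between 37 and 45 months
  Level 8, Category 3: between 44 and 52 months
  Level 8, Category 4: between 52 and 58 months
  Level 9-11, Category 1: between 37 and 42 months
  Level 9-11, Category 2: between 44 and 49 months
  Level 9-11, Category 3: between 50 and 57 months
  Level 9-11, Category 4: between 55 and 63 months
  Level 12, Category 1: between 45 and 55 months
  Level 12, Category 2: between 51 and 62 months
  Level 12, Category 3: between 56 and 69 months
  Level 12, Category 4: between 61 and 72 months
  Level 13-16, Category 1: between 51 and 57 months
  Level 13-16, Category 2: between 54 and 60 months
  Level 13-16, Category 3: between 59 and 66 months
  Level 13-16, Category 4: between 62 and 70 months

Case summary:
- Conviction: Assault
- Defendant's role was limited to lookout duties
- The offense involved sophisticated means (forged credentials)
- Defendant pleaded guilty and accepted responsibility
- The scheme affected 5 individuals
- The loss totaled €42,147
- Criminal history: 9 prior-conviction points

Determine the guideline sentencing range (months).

59-66 months

Base offense level for assault: 11.
R1 does not apply.
R2 applies (level before this adjustment is 11 ≥ 8, so +3): 11 + 3 = 14.
R3 applies: 14 − 2 = 12.
R4 applies: 12 + 1 = 13.
R5 applies (level before this adjustment is 13 ≥ 10, so +3): 13 + 3 = 16.
R6 applies: 16 − 2 = 14.
Final offense level: 14.
Criminal history: 9 prior points → Category 3 (7-13).
Level 14 falls in the 13-16 band.
Grid: Level 13-16 × Category 3 = 59-66 months.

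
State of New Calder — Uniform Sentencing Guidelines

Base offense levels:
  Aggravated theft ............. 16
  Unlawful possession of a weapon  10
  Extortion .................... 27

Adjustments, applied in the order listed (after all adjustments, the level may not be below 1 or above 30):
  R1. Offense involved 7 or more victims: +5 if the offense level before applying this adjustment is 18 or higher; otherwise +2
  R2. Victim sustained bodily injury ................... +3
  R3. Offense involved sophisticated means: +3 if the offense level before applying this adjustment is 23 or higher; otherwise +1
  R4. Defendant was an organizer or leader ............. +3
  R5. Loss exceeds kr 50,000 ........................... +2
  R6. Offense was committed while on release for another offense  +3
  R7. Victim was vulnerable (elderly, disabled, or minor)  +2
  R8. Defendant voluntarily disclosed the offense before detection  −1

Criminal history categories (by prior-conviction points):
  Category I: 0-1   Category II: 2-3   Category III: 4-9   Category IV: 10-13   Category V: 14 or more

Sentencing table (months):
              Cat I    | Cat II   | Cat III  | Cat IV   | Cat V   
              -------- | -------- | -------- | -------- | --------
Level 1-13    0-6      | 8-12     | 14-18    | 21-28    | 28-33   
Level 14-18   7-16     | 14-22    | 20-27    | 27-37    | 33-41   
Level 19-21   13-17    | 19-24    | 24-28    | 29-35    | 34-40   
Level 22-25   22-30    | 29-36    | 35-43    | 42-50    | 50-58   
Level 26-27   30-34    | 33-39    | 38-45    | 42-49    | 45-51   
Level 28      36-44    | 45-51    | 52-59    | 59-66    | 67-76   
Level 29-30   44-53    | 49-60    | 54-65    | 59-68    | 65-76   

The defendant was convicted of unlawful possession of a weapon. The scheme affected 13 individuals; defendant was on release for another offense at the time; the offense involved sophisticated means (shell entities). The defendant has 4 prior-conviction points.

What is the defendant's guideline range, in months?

Base offense level for unlawful possession of a weapon: 10.
R1 applies (level before this adjustment is 10 < 18, so +2): 10 + 2 = 12.
R2 does not apply.
R3 applies (level before this adjustment is 12 < 23, so +1): 12 + 1 = 13.
R5 does not apply.
R6 applies: 13 + 3 = 16.
R7 does not apply.
Final offense level: 16.
Criminal history: 4 prior points → Category III (4-9).
Level 16 falls in the 14-18 band.
Grid: Level 14-18 × Category III = 20-27 months.

20-27 months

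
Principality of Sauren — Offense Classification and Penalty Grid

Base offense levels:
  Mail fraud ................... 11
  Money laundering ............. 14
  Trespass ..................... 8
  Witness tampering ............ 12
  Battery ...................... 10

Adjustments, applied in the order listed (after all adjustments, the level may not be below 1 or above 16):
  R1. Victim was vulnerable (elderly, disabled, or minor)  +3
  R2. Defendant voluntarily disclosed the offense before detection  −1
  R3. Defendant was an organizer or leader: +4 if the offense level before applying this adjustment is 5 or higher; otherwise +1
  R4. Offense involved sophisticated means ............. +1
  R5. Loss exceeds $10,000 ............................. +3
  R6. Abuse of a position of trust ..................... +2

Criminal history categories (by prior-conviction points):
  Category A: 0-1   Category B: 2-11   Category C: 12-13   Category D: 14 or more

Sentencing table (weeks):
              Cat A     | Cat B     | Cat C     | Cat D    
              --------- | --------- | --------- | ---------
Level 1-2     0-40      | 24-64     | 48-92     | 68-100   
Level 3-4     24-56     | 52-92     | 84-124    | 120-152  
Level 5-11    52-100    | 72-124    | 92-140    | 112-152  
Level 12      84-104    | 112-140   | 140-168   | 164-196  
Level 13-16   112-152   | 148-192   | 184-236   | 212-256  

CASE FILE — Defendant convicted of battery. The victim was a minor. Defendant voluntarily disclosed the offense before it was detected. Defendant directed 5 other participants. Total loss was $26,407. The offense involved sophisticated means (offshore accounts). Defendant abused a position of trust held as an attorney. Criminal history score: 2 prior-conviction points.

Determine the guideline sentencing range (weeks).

148-192 weeks

Base offense level for battery: 10.
R1 applies: 10 + 3 = 13.
R2 applies: 13 − 1 = 12.
R3 applies (level before this adjustment is 12 ≥ 5, so +4): 12 + 4 = 16.
R4 applies: 16 + 1 = 17.
R5 applies: 17 + 3 = 20.
R6 applies: 20 + 2 = 22.
Level 22 exceeds the maximum of 16; capped at 16.
Final offense level: 16.
Criminal history: 2 prior points → Category B (2-11).
Level 16 falls in the 13-16 band.
Grid: Level 13-16 × Category B = 148-192 weeks.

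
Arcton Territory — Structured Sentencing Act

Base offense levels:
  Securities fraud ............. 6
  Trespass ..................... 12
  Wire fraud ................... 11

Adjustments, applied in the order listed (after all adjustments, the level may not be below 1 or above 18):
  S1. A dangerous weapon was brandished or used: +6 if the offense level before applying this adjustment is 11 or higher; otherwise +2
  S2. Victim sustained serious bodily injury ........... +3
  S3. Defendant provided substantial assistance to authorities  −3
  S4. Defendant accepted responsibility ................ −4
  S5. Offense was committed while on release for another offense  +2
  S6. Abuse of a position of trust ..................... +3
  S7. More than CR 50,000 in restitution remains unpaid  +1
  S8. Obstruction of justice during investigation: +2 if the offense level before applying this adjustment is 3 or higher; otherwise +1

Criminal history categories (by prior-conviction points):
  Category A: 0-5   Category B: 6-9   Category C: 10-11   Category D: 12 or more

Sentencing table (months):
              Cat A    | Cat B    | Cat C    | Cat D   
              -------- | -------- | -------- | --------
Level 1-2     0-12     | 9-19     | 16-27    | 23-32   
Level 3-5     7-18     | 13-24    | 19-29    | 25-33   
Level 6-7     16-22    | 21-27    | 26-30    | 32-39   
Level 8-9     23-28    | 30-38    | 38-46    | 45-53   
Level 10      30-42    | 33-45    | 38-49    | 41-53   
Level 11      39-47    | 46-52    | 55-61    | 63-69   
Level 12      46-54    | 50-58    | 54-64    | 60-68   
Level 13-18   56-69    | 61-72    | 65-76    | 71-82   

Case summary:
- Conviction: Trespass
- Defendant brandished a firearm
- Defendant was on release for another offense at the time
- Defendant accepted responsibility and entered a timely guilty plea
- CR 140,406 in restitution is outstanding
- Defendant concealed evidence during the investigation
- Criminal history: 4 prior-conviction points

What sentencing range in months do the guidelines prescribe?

56-69 months

Base offense level for trespass: 12.
S1 applies (level before this adjustment is 12 ≥ 11, so +6): 12 + 6 = 18.
S2 does not apply.
S4 applies: 18 − 4 = 14.
S5 applies: 14 + 2 = 16.
S7 applies: 16 + 1 = 17.
S8 applies (level before this adjustment is 17 ≥ 3, so +2): 17 + 2 = 19.
Level 19 exceeds the maximum of 18; capped at 18.
Final offense level: 18.
Criminal history: 4 prior points → Category A (0-5).
Level 18 falls in the 13-18 band.
Grid: Level 13-18 × Category A = 56-69 months.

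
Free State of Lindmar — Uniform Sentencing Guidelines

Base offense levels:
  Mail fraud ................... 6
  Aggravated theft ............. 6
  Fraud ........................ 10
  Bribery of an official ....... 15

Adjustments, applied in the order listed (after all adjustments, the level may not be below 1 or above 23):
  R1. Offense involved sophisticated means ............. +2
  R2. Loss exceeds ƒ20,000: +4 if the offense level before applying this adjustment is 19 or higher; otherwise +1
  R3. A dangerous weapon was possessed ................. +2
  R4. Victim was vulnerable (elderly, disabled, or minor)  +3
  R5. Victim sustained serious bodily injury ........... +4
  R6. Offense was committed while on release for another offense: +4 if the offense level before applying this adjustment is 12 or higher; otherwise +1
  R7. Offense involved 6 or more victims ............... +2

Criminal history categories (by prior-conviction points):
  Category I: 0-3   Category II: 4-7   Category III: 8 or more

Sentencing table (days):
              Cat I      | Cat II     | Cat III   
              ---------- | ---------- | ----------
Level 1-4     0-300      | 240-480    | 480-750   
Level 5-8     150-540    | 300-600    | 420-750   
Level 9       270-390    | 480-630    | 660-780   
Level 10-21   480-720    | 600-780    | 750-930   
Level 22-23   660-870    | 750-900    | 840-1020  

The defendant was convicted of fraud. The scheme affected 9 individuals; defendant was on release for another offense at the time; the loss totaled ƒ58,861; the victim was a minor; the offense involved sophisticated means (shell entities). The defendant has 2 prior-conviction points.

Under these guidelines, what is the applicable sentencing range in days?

Base offense level for fraud: 10.
R1 applies: 10 + 2 = 12.
R2 applies (level before this adjustment is 12 < 19, so +1): 12 + 1 = 13.
R3 does not apply.
R4 applies: 13 + 3 = 16.
R5 does not apply.
R6 applies (level before this adjustment is 16 ≥ 12, so +4): 16 + 4 = 20.
R7 applies: 20 + 2 = 22.
Final offense level: 22.
Criminal history: 2 prior points → Category I (0-3).
Level 22 falls in the 22-23 band.
Grid: Level 22-23 × Category I = 660-870 days.

660-870 days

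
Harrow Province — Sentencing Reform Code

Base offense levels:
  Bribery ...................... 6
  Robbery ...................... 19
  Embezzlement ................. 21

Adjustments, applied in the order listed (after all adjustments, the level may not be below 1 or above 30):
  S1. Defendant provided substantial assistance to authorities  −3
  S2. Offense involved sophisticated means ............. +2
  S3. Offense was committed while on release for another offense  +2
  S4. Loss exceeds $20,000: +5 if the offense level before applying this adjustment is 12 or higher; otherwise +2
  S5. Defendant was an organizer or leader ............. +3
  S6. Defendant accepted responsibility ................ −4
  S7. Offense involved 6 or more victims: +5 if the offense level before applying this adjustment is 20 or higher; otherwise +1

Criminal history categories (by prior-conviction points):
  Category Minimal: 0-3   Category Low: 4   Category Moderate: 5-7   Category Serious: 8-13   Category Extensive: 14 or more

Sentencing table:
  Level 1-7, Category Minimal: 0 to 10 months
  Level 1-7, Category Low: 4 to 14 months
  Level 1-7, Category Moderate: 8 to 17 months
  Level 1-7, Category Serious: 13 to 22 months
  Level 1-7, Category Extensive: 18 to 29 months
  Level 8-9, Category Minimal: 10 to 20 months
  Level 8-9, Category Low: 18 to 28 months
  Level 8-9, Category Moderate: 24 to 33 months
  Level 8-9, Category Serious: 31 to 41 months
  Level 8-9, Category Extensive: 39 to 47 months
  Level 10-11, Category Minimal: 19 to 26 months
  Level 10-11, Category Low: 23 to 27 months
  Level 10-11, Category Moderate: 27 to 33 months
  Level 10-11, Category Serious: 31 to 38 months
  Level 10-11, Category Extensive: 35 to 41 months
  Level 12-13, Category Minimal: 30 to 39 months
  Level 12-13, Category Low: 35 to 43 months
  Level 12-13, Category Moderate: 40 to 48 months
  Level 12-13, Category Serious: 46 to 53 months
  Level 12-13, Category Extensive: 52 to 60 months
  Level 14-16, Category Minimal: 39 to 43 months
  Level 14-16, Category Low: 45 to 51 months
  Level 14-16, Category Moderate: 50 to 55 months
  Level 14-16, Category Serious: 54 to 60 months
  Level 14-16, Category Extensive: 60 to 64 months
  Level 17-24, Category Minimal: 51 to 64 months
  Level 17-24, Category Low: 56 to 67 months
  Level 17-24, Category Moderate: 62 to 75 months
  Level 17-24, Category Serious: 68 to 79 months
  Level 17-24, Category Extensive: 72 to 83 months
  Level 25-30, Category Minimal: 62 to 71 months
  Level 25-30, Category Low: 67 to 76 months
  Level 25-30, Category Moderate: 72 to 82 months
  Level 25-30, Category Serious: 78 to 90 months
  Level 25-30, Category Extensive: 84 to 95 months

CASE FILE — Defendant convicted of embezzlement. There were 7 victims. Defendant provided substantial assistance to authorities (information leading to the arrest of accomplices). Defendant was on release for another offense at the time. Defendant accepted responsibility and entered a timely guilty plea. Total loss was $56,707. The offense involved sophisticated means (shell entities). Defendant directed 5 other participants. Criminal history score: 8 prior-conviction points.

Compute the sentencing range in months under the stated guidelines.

Base offense level for embezzlement: 21.
S1 applies: 21 − 3 = 18.
S2 applies: 18 + 2 = 20.
S3 applies: 20 + 2 = 22.
S4 applies (level before this adjustment is 22 ≥ 12, so +5): 22 + 5 = 27.
S5 applies: 27 + 3 = 30.
S6 applies: 30 − 4 = 26.
S7 applies (level before this adjustment is 26 ≥ 20, so +5): 26 + 5 = 31.
Level 31 exceeds the maximum of 30; capped at 30.
Final offense level: 30.
Criminal history: 8 prior points → Category Serious (8-13).
Level 30 falls in the 25-30 band.
Grid: Level 25-30 × Category Serious = 78-90 months.

78-90 months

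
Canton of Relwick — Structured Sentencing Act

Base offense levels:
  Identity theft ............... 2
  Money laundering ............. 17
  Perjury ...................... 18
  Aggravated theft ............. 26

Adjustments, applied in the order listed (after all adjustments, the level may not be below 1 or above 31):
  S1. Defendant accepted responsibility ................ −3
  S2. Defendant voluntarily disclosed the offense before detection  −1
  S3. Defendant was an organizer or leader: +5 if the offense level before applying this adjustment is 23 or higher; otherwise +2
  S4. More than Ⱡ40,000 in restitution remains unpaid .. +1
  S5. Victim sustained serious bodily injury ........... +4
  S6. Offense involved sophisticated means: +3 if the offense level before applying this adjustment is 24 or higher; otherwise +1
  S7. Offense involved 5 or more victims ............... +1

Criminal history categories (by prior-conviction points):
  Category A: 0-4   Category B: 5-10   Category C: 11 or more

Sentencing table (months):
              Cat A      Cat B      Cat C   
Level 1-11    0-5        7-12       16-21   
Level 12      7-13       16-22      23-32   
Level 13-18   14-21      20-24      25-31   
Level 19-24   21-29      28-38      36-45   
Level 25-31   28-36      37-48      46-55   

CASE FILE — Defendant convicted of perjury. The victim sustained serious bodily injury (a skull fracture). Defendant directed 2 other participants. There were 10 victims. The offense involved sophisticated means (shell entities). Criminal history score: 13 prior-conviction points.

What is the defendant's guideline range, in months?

46-55 months

Base offense level for perjury: 18.
S3 applies (level before this adjustment is 18 < 23, so +2): 18 + 2 = 20.
S5 applies: 20 + 4 = 24.
S6 applies (level before this adjustment is 24 ≥ 24, so +3): 24 + 3 = 27.
S7 applies: 27 + 1 = 28.
Final offense level: 28.
Criminal history: 13 prior points → Category C (11+).
Level 28 falls in the 25-31 band.
Grid: Level 25-31 × Category C = 46-55 months.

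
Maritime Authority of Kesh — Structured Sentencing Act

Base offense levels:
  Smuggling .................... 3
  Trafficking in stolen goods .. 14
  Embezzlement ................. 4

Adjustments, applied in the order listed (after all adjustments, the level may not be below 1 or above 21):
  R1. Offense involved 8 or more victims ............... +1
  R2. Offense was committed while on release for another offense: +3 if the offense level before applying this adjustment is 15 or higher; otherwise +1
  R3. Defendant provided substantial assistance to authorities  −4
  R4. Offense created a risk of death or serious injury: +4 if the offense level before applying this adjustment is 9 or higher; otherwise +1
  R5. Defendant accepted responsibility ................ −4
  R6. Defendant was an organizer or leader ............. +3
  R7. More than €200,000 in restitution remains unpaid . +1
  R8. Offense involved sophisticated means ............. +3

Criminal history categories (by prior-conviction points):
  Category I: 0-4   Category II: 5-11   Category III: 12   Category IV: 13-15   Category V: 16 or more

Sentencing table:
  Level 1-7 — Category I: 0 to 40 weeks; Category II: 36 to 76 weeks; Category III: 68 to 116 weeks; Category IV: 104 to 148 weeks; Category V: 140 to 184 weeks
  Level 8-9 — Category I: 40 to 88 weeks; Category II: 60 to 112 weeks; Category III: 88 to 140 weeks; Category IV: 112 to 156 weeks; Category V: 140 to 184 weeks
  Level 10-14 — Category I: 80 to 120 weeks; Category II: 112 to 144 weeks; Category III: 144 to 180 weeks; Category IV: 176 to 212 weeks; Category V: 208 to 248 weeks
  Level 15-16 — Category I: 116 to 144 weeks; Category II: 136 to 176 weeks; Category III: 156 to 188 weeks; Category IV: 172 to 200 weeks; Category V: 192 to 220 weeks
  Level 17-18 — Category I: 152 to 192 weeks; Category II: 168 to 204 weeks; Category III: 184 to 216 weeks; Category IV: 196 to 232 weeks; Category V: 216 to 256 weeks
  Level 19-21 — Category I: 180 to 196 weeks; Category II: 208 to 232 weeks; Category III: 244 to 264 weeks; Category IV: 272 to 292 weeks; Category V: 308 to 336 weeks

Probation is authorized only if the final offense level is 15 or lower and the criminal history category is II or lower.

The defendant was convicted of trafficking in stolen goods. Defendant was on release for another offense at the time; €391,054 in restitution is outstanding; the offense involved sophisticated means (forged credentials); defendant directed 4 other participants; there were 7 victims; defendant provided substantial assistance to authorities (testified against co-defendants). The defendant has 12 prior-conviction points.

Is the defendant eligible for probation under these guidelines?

No

Base offense level for trafficking in stolen goods: 14.
R1 does not apply.
R2 applies (level before this adjustment is 14 < 15, so +1): 14 + 1 = 15.
R3 applies: 15 − 4 = 11.
R5 does not apply.
R6 applies: 11 + 3 = 14.
R7 applies: 14 + 1 = 15.
R8 applies: 15 + 3 = 18.
Final offense level: 18.
Criminal history: 12 prior points → Category III (12).
Level 18 falls in the 17-18 band.
Grid: Level 17-18 × Category III = 184-216 weeks.
Probation check: level 18 > 15 and category III > II → not eligible.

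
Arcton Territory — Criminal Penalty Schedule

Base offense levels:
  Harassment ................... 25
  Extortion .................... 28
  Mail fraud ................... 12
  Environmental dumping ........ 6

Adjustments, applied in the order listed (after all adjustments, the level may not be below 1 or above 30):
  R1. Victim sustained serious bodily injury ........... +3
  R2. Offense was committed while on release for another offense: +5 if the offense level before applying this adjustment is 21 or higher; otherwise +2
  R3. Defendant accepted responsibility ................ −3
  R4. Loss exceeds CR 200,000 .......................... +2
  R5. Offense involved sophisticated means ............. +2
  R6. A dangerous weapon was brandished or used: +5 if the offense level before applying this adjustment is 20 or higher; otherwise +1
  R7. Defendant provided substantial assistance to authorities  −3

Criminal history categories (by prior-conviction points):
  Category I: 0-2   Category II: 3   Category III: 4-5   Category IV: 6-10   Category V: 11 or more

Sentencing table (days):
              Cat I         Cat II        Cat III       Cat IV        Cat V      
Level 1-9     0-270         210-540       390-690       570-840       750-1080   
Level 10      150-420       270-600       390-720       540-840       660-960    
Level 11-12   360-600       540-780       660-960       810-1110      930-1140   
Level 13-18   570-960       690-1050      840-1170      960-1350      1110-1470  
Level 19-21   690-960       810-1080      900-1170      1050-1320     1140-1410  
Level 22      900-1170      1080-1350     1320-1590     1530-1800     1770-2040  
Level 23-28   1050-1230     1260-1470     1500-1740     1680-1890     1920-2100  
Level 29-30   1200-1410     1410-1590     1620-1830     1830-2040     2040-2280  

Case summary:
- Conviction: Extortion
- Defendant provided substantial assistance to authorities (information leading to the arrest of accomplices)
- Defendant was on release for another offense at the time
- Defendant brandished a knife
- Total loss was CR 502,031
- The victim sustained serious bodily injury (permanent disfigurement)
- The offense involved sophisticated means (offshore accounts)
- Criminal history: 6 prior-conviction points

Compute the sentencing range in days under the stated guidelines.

Base offense level for extortion: 28.
R1 applies: 28 + 3 = 31.
R2 applies (level before this adjustment is 31 ≥ 21, so +5): 31 + 5 = 36.
R3 does not apply.
R4 applies: 36 + 2 = 38.
R5 applies: 38 + 2 = 40.
R6 applies (level before this adjustment is 40 ≥ 20, so +5): 40 + 5 = 45.
R7 applies: 45 − 3 = 42.
Level 42 exceeds the maximum of 30; capped at 30.
Final offense level: 30.
Criminal history: 6 prior points → Category IV (6-10).
Level 30 falls in the 29-30 band.
Grid: Level 29-30 × Category IV = 1830-2040 days.

1830-2040 days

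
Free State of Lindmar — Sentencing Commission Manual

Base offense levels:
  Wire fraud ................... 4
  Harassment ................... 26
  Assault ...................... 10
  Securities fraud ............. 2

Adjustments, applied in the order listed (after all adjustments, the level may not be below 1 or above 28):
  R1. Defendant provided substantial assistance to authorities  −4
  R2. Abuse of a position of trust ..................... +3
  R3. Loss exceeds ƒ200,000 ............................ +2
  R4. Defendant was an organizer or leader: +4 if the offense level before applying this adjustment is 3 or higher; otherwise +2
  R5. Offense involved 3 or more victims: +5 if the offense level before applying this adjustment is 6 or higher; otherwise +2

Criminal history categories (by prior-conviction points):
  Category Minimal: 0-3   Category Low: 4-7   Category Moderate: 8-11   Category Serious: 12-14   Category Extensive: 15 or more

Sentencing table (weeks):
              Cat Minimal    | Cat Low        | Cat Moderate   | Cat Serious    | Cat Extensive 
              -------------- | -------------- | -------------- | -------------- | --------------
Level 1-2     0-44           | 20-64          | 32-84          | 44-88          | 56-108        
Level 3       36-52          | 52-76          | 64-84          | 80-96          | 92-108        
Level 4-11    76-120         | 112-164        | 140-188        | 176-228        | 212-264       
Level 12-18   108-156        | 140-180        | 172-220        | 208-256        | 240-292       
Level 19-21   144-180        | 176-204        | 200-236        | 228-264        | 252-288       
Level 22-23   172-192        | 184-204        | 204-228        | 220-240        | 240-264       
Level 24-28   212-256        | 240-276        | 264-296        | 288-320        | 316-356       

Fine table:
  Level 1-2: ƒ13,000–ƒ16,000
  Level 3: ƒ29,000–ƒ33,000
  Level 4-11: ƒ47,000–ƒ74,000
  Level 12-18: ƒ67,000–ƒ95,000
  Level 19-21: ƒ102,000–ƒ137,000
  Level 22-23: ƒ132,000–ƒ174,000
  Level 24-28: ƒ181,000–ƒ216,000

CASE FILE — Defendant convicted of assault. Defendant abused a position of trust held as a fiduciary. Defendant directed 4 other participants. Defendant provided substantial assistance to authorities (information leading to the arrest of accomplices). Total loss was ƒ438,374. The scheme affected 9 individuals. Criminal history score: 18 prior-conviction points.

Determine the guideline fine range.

ƒ102,000–ƒ137,000

Base offense level for assault: 10.
R1 applies: 10 − 4 = 6.
R2 applies: 6 + 3 = 9.
R3 applies: 9 + 2 = 11.
R4 applies (level before this adjustment is 11 ≥ 3, so +4): 11 + 4 = 15.
R5 applies (level before this adjustment is 15 ≥ 6, so +5): 15 + 5 = 20.
Final offense level: 20.
Level 20 falls in the 19-21 band.
Fine table: Level 19-21 → ƒ102,000–ƒ137,000.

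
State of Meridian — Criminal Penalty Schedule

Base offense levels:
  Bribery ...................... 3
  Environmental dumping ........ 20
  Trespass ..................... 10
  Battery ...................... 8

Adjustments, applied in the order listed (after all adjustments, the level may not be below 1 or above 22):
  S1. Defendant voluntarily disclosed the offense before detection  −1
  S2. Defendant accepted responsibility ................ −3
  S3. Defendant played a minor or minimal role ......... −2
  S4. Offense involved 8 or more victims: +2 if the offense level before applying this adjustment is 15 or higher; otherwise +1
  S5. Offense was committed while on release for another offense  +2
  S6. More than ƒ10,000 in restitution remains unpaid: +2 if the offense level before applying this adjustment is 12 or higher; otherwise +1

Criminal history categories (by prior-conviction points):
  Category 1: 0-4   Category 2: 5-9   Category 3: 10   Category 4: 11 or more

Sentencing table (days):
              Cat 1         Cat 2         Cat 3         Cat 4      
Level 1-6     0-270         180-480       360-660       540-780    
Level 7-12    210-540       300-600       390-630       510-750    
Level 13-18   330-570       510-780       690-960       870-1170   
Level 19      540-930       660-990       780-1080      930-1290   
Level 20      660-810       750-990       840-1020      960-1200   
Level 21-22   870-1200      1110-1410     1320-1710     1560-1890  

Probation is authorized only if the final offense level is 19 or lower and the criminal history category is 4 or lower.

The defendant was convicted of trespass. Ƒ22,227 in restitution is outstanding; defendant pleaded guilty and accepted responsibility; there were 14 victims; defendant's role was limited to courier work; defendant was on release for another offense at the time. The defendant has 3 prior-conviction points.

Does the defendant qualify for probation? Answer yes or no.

Base offense level for trespass: 10.
S2 applies: 10 − 3 = 7.
S3 applies: 7 − 2 = 5.
S4 applies (level before this adjustment is 5 < 15, so +1): 5 + 1 = 6.
S5 applies: 6 + 2 = 8.
S6 applies (level before this adjustment is 8 < 12, so +1): 8 + 1 = 9.
Final offense level: 9.
Criminal history: 3 prior points → Category 1 (0-4).
Level 9 falls in the 7-12 band.
Grid: Level 7-12 × Category 1 = 210-540 days.
Probation check: level 9 ≤ 19 and category 1 ≤ 4 → eligible.

Yes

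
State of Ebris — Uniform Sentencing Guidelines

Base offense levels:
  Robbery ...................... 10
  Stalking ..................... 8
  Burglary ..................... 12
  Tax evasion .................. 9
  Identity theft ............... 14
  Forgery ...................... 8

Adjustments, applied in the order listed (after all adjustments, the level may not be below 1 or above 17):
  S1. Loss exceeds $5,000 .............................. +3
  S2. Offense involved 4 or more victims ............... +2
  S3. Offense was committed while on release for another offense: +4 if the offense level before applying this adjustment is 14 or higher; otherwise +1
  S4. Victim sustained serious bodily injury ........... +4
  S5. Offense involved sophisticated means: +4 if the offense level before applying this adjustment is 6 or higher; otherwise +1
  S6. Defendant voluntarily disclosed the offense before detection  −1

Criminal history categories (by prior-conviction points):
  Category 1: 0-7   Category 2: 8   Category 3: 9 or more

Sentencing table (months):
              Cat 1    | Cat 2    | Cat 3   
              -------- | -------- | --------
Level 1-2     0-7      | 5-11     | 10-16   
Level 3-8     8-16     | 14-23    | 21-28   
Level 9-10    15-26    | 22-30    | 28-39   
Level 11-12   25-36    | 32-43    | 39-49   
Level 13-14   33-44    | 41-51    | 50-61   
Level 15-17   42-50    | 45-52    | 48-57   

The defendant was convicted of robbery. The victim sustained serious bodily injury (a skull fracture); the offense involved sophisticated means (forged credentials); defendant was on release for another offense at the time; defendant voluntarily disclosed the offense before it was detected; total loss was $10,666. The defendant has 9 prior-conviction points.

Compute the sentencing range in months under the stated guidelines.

48-57 months

Base offense level for robbery: 10.
S1 applies: 10 + 3 = 13.
S3 applies (level before this adjustment is 13 < 14, so +1): 13 + 1 = 14.
S4 applies: 14 + 4 = 18.
S5 applies (level before this adjustment is 18 ≥ 6, so +4): 18 + 4 = 22.
S6 applies: 22 − 1 = 21.
Level 21 exceeds the maximum of 17; capped at 17.
Final offense level: 17.
Criminal history: 9 prior points → Category 3 (9+).
Level 17 falls in the 15-17 band.
Grid: Level 15-17 × Category 3 = 48-57 months.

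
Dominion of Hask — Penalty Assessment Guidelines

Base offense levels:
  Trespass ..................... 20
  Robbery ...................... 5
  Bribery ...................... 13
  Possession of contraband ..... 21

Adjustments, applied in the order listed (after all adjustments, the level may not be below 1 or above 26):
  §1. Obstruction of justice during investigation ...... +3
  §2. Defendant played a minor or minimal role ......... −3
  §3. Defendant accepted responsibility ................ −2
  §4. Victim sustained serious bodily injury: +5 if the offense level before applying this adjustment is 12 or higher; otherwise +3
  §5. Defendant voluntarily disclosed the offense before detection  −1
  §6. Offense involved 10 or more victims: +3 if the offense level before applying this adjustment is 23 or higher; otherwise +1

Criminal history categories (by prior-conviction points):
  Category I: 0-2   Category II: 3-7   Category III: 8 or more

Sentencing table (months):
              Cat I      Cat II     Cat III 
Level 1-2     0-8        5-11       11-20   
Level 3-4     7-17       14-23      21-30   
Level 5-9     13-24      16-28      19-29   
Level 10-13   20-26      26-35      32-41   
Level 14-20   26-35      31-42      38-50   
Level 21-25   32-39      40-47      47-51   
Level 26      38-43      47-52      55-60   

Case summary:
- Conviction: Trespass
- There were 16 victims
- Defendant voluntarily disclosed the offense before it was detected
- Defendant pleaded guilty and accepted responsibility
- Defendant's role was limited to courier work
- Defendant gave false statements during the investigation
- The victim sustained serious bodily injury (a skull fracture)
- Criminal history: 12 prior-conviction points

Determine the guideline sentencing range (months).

47-51 months

Base offense level for trespass: 20.
§1 applies: 20 + 3 = 23.
§2 applies: 23 − 3 = 20.
§3 applies: 20 − 2 = 18.
§4 applies (level before this adjustment is 18 ≥ 12, so +5): 18 + 5 = 23.
§5 applies: 23 − 1 = 22.
§6 applies (level before this adjustment is 22 < 23, so +1): 22 + 1 = 23.
Final offense level: 23.
Criminal history: 12 prior points → Category III (8+).
Level 23 falls in the 21-25 band.
Grid: Level 21-25 × Category III = 47-51 months.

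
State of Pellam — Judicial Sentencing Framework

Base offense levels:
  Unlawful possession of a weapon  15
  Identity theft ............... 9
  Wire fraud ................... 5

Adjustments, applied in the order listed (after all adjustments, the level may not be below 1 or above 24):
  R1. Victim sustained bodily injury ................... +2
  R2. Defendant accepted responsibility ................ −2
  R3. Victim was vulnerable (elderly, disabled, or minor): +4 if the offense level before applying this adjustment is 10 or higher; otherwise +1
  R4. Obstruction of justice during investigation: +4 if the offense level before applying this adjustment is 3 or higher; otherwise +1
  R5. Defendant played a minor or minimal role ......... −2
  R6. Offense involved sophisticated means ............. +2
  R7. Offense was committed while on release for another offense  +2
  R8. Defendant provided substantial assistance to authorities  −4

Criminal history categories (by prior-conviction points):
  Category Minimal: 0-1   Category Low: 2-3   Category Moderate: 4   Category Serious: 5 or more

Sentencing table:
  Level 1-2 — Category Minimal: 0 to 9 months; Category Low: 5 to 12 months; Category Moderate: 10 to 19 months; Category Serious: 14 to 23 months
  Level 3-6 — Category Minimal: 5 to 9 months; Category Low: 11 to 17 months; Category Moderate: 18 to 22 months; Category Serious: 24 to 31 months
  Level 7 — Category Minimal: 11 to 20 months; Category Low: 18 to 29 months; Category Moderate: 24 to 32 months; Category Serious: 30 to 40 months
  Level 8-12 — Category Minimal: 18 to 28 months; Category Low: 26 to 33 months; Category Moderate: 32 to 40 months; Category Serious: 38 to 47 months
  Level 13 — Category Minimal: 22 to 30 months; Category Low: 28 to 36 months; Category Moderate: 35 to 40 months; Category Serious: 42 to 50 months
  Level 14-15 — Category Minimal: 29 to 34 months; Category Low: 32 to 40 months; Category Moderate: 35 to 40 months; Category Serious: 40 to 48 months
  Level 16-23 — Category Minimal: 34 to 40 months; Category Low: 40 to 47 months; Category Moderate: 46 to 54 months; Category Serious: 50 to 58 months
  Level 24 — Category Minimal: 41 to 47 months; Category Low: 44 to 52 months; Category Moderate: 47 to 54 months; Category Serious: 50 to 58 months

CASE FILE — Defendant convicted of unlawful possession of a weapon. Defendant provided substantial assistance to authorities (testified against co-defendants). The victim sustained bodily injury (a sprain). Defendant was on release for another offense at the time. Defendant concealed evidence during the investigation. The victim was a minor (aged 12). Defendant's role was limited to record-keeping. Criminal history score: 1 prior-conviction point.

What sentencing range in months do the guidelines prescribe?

34-40 months

Base offense level for unlawful possession of a weapon: 15.
R1 applies: 15 + 2 = 17.
R2 does not apply.
R3 applies (level before this adjustment is 17 ≥ 10, so +4): 17 + 4 = 21.
R4 applies (level before this adjustment is 21 ≥ 3, so +4): 21 + 4 = 25.
R5 applies: 25 − 2 = 23.
R7 applies: 23 + 2 = 25.
R8 applies: 25 − 4 = 21.
Final offense level: 21.
Criminal history: 1 prior point → Category Minimal (0-1).
Level 21 falls in the 16-23 band.
Grid: Level 16-23 × Category Minimal = 34-40 months.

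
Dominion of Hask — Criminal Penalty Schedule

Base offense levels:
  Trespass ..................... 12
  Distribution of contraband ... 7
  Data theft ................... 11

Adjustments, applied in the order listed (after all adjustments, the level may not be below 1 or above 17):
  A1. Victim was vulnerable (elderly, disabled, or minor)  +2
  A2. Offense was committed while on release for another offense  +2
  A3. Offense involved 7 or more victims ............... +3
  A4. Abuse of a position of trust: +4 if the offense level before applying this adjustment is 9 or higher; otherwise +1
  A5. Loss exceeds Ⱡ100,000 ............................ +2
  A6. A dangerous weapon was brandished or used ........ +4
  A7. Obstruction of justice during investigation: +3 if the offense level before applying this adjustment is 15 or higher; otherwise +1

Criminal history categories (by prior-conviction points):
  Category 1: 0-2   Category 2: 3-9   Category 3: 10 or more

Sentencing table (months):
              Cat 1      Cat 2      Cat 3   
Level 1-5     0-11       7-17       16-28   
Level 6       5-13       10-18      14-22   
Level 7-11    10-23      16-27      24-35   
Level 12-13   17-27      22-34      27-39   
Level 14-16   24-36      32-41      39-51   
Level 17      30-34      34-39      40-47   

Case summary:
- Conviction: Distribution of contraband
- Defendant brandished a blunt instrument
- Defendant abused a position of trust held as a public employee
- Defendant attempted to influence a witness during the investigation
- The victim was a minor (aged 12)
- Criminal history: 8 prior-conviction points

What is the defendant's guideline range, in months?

Base offense level for distribution of contraband: 7.
A1 applies: 7 + 2 = 9.
A2 does not apply.
A3 does not apply.
A4 applies (level before this adjustment is 9 ≥ 9, so +4): 9 + 4 = 13.
A6 applies: 13 + 4 = 17.
A7 applies (level before this adjustment is 17 ≥ 15, so +3): 17 + 3 = 20.
Level 20 exceeds the maximum of 17; capped at 17.
Final offense level: 17.
Criminal history: 8 prior points → Category 2 (3-9).
Level 17 falls in the 17 band.
Grid: Level 17 × Category 2 = 34-39 months.

34-39 months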